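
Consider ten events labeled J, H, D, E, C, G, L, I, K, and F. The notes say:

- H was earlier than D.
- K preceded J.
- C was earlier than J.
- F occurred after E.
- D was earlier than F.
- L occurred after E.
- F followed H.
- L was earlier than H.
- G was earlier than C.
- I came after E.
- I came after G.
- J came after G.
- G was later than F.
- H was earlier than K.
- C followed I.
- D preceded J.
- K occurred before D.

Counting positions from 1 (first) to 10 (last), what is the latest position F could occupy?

F must come before C, G, I, and J — 4 events forced after it.
Everything else can be placed before F in some valid order, so F can sit as late as position 10 − 4 = 6.

6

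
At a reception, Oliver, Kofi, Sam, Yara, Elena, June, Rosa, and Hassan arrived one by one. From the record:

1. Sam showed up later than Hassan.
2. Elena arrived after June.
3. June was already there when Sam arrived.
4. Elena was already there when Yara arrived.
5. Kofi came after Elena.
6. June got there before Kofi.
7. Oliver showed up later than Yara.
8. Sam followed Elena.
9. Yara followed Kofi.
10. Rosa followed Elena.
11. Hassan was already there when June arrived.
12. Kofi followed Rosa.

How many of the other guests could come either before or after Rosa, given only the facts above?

1

Forced before Rosa: Elena, Hassan, and June; forced after Rosa: Kofi, Oliver, and Yara.
That leaves Sam with no forced order relative to Rosa — 1.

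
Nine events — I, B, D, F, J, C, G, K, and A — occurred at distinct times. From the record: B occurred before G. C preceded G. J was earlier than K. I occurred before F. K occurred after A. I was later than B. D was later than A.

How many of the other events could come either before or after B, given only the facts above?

Forced after B: F, G, and I.
That leaves A, C, D, J, and K with no forced order relative to B — 5.

5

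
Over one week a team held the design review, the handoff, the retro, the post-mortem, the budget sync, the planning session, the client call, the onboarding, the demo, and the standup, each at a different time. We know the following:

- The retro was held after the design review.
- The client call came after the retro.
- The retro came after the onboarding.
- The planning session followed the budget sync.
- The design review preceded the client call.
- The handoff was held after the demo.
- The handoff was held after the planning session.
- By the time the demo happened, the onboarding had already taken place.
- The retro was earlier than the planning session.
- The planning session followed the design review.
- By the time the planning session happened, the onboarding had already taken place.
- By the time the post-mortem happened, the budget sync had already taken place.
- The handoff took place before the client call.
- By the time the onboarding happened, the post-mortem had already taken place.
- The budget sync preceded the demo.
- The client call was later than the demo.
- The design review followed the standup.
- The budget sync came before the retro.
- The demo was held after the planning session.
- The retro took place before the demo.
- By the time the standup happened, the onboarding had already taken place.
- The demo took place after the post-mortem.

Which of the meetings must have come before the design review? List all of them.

the budget sync, the onboarding, the post-mortem, the standup

Directly stated before the design review: the standup.
The budget sync reaches the design review via the budget sync → the post-mortem → the onboarding → the standup → the design review.
The onboarding reaches the design review via the onboarding → the standup → the design review.
The post-mortem reaches the design review via the post-mortem → the onboarding → the standup → the design review.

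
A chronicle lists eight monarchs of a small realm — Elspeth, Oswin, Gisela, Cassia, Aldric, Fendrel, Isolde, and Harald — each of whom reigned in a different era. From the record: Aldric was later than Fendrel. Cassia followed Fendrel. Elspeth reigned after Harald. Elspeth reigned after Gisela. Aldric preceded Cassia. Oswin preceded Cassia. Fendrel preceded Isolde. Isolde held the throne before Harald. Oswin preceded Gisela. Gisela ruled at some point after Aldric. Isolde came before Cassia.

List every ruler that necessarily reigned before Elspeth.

Directly stated before Elspeth: Gisela and Harald.
Aldric reaches Elspeth via Aldric → Gisela → Elspeth.
Fendrel reaches Elspeth via Fendrel → Isolde → Harald → Elspeth.
Isolde reaches Elspeth via Isolde → Harald → Elspeth.
Likewise Oswin reaches Elspeth by chaining the stated constraints.
No chain forces Cassia ahead of Elspeth.

Aldric, Fendrel, Gisela, Harald, Isolde, Oswin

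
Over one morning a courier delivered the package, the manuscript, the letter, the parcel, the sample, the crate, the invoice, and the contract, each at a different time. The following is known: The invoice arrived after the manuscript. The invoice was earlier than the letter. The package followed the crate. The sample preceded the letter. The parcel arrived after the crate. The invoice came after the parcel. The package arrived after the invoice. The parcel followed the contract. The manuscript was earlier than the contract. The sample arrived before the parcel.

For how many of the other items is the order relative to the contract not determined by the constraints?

Forced before the contract: the manuscript; forced after the contract: the invoice, the letter, the package, and the parcel.
That leaves the crate and the sample with no forced order relative to the contract — 2.

2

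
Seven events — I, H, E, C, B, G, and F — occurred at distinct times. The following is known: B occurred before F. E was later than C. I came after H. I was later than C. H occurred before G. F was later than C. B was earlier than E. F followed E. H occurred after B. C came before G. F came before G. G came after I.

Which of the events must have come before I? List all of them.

B, C, H

Directly stated before I: C and H.
B reaches I via B → H → I.
No chain forces E (or any of the others) ahead of I.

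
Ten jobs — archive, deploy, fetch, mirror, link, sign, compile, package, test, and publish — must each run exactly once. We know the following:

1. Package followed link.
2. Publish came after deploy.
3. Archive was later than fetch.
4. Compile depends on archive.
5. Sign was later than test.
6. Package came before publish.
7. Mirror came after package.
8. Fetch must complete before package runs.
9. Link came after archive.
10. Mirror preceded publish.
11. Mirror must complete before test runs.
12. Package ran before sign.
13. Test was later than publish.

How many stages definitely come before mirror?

Directly stated before mirror: package.
Archive reaches mirror via archive → link → package → mirror.
Fetch reaches mirror via fetch → package → mirror.
Link reaches mirror via link → package → mirror.
That's archive, fetch, link, and package — 4 in all.

4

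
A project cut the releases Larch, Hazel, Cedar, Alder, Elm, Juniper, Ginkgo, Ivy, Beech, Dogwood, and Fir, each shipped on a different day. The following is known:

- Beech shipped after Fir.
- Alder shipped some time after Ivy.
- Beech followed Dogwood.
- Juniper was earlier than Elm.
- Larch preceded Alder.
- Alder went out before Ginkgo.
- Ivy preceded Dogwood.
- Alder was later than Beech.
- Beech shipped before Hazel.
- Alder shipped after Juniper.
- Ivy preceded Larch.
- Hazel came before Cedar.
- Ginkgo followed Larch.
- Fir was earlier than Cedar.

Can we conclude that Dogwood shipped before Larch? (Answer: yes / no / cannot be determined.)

No chain of stated constraints runs from Dogwood to Larch, and none runs from Larch to Dogwood either.
So the relative order of Dogwood and Larch is not fixed by the given facts.

cannot be determined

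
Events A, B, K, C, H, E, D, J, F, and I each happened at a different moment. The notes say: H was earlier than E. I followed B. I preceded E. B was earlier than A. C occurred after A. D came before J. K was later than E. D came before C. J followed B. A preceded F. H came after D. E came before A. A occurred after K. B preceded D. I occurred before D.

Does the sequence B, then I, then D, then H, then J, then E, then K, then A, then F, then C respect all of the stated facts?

Check each stated constraint against the proposed order — e.g. B is ahead of A; D is ahead of C. Every pair is in the required order; nothing is violated.

yes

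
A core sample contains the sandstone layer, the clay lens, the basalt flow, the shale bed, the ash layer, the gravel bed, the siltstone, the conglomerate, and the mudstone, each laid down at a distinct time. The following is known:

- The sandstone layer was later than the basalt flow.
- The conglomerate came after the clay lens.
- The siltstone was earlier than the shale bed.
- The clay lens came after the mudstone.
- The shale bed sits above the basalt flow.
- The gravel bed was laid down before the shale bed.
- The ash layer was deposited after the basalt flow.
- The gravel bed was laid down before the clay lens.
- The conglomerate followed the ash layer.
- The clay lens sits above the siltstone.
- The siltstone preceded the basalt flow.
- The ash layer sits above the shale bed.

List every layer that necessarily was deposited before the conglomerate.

the ash layer, the basalt flow, the clay lens, the gravel bed, the mudstone, the shale bed, the siltstone

Directly stated before the conglomerate: the ash layer and the clay lens.
The basalt flow reaches the conglomerate via the basalt flow → the ash layer → the conglomerate.
The gravel bed reaches the conglomerate via the gravel bed → the clay lens → the conglomerate.
The mudstone reaches the conglomerate via the mudstone → the clay lens → the conglomerate.
Likewise the shale bed and the siltstone each reach the conglomerate by chaining the stated constraints.
No chain forces the sandstone layer ahead of the conglomerate.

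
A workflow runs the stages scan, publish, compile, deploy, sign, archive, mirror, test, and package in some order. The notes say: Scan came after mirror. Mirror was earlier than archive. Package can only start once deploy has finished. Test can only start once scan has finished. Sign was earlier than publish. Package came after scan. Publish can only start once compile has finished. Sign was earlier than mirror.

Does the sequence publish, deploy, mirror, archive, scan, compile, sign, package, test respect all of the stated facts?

no

The constraints require sign before publish, but in the proposed sequence publish appears ahead of sign. That one violation is enough.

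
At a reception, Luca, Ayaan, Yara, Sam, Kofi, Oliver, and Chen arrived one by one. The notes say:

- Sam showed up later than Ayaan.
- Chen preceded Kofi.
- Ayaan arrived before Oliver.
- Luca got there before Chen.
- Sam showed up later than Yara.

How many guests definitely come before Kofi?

2

Directly stated before Kofi: Chen.
Luca reaches Kofi via Luca → Chen → Kofi.
No chain forces Ayaan (or any of the others) ahead of Kofi.
That's Chen and Luca — 2 in all.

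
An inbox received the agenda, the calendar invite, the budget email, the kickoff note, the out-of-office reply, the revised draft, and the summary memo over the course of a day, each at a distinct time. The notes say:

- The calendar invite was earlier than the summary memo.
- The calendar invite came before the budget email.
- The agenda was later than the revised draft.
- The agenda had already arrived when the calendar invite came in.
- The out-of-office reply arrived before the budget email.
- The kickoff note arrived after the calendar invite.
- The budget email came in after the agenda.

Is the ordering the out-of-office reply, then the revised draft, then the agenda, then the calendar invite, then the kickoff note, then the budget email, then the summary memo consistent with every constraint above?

yes

Check each stated constraint against the proposed order — e.g. the agenda is ahead of the budget email; the out-of-office reply is ahead of the budget email. Every pair is in the required order; nothing is violated.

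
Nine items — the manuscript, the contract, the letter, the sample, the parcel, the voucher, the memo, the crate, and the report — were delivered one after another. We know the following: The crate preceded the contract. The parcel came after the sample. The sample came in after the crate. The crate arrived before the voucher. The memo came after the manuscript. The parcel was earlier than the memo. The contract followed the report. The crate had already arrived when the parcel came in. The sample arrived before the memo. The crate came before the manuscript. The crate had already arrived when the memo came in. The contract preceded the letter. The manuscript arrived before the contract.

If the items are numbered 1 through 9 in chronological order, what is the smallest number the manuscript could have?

The crate must come before the manuscript — 1 forced predecessor.
Nothing else is forced ahead of the manuscript, so its earliest slot is position 1 + 1 = 2.

2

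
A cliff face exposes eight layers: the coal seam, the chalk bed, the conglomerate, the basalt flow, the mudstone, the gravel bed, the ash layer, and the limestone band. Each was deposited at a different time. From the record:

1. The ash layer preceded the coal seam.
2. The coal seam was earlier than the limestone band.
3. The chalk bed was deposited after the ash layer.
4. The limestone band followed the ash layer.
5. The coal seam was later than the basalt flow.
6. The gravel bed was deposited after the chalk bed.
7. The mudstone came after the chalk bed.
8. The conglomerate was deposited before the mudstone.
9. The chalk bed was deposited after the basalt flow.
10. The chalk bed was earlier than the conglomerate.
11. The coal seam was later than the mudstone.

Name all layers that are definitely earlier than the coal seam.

the ash layer, the basalt flow, the chalk bed, the conglomerate, the mudstone

Directly stated before the coal seam: the ash layer, the basalt flow, and the mudstone.
The chalk bed reaches the coal seam via the chalk bed → the mudstone → the coal seam.
The conglomerate reaches the coal seam via the conglomerate → the mudstone → the coal seam.
No chain forces the gravel bed (or any of the others) ahead of the coal seam.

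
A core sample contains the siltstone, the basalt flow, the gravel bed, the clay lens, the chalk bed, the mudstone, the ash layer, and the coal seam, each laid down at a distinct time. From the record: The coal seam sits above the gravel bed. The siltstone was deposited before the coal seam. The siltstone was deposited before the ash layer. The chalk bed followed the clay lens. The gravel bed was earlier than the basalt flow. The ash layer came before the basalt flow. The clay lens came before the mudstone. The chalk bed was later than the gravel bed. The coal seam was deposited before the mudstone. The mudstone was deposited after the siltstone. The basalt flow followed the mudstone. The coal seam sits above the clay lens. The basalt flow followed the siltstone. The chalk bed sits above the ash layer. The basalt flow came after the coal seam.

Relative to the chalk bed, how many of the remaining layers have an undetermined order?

3

Forced before the chalk bed: the ash layer, the clay lens, the gravel bed, and the siltstone.
That leaves the basalt flow, the coal seam, and the mudstone with no forced order relative to the chalk bed — 3.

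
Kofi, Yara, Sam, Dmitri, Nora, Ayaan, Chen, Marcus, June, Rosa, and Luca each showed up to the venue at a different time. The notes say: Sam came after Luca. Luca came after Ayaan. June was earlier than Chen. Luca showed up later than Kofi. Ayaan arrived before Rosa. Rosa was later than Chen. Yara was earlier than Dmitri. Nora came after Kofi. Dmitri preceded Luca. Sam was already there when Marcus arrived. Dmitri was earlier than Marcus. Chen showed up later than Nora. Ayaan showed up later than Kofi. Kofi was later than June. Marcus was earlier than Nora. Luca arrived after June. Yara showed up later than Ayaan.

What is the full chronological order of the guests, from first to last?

The constraints fix every adjacent pair, so only one ordering works:
June → Kofi → Ayaan → Yara → Dmitri → Luca → Sam → Marcus → Nora → Chen → Rosa.

June, Kofi, Ayaan, Yara, Dmitri, Luca, Sam, Marcus, Nora, Chen, Rosa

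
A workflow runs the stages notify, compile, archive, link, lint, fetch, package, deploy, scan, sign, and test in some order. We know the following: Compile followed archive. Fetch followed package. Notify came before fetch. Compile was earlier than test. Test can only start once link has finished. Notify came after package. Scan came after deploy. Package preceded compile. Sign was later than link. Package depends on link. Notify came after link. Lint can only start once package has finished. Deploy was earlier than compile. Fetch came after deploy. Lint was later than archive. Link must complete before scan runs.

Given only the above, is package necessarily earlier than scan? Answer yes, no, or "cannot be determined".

No chain of stated constraints runs from package to scan, and none runs from scan to package either.
So the relative order of package and scan is not fixed by the given facts.

cannot be determined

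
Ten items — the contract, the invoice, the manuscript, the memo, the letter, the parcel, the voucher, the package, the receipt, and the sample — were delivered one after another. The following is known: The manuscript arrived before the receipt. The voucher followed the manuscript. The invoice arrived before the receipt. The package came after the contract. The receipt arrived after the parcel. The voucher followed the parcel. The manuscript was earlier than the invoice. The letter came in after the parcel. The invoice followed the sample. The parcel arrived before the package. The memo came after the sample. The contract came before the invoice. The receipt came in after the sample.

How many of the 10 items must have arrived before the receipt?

5

Directly stated before the receipt: the invoice, the manuscript, the parcel, and the sample.
The contract reaches the receipt via the contract → the invoice → the receipt.
That's the contract, the invoice, the manuscript, the parcel, and the sample — 5 in all.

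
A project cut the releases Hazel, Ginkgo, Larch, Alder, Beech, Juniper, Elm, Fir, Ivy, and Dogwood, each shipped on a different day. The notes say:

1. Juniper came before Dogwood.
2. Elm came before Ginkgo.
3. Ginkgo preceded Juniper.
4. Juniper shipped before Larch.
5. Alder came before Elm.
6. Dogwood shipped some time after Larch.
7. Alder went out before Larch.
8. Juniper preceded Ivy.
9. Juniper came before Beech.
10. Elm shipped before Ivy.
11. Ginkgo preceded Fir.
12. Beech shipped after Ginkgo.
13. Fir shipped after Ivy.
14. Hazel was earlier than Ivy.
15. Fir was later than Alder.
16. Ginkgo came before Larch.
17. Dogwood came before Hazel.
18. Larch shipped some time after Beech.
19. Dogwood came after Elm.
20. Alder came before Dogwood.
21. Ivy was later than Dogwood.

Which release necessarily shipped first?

Alder

Alder has a chain of constraints placing it before every other release, so Alder must be first.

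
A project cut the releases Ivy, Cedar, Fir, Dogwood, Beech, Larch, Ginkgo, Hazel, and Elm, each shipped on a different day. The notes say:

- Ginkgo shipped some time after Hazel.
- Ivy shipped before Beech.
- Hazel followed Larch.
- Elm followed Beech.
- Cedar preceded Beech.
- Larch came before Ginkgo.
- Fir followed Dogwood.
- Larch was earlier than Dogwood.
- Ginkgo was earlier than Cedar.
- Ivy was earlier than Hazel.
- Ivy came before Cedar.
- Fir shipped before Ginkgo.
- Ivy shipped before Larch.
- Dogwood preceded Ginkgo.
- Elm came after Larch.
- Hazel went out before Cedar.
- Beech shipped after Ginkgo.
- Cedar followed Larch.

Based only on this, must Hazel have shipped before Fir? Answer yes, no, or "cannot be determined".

No chain of stated constraints runs from Hazel to Fir, and none runs from Fir to Hazel either.
So the relative order of Hazel and Fir is not fixed by the given facts.

cannot be determined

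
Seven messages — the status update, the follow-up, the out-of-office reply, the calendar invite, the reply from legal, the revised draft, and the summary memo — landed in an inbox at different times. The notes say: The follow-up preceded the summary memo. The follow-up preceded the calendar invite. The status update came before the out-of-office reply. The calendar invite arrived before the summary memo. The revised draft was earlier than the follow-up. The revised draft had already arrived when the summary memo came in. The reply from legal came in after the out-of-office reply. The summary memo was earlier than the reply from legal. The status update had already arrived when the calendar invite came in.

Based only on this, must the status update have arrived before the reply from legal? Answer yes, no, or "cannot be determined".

yes

Chain the constraints: the status update → the out-of-office reply → the reply from legal. Each link is directly stated, so the status update comes before the reply from legal.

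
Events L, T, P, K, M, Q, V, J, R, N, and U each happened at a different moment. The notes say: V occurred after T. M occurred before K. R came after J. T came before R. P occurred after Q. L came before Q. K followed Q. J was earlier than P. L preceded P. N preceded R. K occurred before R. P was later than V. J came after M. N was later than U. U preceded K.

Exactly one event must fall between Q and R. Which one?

Tracing the constraints gives Q → K → R, so K sits after Q and before R.
No other event is forced both after Q and before R.

K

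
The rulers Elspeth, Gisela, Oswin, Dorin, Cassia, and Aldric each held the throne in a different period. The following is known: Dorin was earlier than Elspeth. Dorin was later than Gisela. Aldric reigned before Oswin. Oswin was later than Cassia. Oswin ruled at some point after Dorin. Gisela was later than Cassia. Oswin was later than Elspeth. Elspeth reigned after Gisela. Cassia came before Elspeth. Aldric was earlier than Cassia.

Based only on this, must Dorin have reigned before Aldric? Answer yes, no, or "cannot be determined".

no

Tracing the constraints gives Aldric → Cassia → Gisela → Dorin, so Aldric must come before Dorin.
That means Dorin cannot be before Aldric.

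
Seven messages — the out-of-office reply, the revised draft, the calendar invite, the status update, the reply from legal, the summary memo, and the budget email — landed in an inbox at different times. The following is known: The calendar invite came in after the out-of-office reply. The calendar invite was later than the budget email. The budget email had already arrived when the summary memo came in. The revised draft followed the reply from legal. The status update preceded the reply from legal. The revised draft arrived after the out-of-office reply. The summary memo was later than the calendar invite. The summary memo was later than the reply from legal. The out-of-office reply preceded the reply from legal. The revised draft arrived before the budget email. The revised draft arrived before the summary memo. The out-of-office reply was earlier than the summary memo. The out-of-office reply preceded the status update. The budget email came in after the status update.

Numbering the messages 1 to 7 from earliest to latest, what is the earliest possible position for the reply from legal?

3

The out-of-office reply and the status update must both come before the reply from legal — 2 forced predecessors.
Nothing else is forced ahead of the reply from legal, so its earliest slot is position 2 + 1 = 3.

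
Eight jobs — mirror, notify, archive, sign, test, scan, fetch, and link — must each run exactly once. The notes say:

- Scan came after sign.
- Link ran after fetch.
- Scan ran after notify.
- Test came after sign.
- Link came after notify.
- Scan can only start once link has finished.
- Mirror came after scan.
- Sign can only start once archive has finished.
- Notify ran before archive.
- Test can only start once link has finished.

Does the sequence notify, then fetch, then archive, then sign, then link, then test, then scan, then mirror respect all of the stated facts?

yes

Check each stated constraint against the proposed order — e.g. notify is ahead of link; notify is ahead of scan. Every pair is in the required order; nothing is violated.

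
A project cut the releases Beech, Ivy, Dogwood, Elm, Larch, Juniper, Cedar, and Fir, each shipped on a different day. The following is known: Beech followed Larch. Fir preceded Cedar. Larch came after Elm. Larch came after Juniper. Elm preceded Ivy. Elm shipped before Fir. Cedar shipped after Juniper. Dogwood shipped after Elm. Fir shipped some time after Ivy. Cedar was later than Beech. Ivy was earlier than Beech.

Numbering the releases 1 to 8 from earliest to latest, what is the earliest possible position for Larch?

3

Elm and Juniper must both come before Larch — 2 forced predecessors.
Nothing else is forced ahead of Larch, so its earliest slot is position 2 + 1 = 3.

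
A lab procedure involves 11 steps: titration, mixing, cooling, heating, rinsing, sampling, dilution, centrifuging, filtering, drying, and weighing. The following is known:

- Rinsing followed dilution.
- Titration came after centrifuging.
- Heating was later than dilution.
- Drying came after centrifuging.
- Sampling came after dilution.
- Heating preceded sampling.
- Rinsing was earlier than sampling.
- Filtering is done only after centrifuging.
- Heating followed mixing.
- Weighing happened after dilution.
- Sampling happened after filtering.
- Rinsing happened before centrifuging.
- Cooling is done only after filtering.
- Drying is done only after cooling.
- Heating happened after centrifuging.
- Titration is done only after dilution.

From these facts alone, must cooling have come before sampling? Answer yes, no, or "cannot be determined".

No chain of stated constraints runs from cooling to sampling, and none runs from sampling to cooling either.
So the relative order of cooling and sampling is not fixed by the given facts.

cannot be determined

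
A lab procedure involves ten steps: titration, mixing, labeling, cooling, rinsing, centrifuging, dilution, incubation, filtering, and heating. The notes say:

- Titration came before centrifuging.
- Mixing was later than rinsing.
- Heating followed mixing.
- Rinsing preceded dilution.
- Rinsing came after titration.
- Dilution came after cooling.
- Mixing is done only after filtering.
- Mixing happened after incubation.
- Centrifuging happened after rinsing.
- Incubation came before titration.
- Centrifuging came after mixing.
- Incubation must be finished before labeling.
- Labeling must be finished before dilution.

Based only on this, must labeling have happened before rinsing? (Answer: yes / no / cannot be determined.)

cannot be determined

No chain of stated constraints runs from labeling to rinsing, and none runs from rinsing to labeling either.
So the relative order of labeling and rinsing is not fixed by the given facts.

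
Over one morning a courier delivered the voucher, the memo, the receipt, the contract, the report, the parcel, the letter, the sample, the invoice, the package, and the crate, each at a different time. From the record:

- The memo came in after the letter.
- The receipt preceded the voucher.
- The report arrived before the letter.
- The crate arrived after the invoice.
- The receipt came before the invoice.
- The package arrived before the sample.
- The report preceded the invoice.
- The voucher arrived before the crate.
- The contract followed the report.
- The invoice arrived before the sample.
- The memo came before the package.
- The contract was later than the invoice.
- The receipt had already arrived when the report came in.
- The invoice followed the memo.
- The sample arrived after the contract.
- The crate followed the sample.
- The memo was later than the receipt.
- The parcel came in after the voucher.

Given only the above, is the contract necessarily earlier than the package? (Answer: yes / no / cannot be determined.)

cannot be determined

No chain of stated constraints runs from the contract to the package, and none runs from the package to the contract either.
So the relative order of the contract and the package is not fixed by the given facts.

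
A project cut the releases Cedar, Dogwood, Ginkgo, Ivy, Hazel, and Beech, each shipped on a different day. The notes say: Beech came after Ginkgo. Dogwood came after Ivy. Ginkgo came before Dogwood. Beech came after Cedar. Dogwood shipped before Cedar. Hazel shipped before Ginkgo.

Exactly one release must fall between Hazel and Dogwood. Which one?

Ginkgo

Tracing the constraints gives Hazel → Ginkgo → Dogwood, so Ginkgo sits after Hazel and before Dogwood.
No other release is forced both after Hazel and before Dogwood.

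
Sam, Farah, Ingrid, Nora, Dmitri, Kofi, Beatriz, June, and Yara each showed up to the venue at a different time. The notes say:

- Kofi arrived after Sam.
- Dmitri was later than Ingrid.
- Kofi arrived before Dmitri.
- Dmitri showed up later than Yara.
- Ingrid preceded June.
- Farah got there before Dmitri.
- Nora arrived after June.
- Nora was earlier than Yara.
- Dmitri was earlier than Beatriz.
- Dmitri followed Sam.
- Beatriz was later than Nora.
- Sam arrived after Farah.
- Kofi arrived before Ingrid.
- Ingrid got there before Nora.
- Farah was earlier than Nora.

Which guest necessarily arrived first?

Farah

Farah has a chain of constraints placing them before every other guest, so Farah must be first.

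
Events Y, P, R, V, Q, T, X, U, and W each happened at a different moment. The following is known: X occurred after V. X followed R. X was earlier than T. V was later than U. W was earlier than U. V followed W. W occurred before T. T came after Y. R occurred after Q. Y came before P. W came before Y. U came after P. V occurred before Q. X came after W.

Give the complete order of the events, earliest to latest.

The constraints fix every adjacent pair, so only one ordering works:
W → Y → P → U → V → Q → R → X → T.

W, Y, P, U, V, Q, R, X, T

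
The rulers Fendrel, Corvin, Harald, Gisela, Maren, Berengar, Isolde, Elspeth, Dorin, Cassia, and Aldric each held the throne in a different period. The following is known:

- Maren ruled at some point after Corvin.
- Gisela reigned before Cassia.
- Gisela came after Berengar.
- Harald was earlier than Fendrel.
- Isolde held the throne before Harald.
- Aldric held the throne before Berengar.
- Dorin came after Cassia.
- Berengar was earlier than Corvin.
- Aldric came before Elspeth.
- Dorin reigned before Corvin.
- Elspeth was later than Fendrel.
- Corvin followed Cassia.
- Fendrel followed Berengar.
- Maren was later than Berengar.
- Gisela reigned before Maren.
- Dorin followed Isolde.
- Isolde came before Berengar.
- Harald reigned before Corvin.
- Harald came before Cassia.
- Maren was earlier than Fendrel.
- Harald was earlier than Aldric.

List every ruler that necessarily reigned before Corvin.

Directly stated before Corvin: Berengar, Cassia, Dorin, and Harald.
Aldric reaches Corvin via Aldric → Berengar → Corvin.
Gisela reaches Corvin via Gisela → Cassia → Corvin.
Isolde reaches Corvin via Isolde → Harald → Corvin.
No chain forces Maren (or any of the others) ahead of Corvin.

Aldric, Berengar, Cassia, Dorin, Gisela, Harald, Isolde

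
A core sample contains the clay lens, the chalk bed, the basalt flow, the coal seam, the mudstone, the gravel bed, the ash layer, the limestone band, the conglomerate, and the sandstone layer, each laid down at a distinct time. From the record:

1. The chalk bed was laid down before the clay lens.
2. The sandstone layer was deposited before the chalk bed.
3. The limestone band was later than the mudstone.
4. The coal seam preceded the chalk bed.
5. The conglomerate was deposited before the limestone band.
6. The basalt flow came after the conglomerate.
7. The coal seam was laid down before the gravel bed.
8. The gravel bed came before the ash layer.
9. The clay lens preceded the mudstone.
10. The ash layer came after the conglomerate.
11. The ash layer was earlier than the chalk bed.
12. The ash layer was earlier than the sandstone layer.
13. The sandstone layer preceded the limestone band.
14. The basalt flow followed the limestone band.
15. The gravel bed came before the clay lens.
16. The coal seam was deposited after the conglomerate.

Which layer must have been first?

the conglomerate

The conglomerate has a chain of constraints placing it before every other layer, so the conglomerate must be first.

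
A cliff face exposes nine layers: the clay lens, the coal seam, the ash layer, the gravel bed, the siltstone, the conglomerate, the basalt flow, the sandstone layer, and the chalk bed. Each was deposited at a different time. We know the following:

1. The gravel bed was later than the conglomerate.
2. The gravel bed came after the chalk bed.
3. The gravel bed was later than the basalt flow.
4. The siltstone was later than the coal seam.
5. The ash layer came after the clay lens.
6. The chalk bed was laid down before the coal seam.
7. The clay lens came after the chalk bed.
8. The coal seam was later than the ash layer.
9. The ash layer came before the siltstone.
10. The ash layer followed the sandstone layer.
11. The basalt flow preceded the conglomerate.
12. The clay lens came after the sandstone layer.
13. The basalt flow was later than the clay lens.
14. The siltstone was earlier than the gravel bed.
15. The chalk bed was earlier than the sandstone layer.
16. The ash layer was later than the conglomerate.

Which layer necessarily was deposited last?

Every other layer has a chain of constraints placing it before the gravel bed, so the gravel bed is last.

the gravel bed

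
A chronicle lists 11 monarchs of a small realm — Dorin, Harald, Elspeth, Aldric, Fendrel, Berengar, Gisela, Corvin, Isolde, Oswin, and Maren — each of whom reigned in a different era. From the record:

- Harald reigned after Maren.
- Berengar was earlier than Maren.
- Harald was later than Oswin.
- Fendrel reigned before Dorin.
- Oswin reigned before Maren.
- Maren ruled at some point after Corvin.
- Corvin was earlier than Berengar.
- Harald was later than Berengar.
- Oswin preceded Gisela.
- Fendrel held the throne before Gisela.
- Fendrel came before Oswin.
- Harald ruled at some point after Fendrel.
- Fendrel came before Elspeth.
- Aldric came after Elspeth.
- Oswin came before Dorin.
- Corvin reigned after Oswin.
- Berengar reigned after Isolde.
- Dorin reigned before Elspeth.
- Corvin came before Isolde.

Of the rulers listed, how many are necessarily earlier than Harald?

6

Directly stated before Harald: Berengar, Fendrel, Maren, and Oswin.
Corvin reaches Harald via Corvin → Maren → Harald.
Isolde reaches Harald via Isolde → Berengar → Harald.
No chain forces Aldric (or any of the others) ahead of Harald.
That's Berengar, Corvin, Fendrel, Isolde, Maren, and Oswin — 6 in all.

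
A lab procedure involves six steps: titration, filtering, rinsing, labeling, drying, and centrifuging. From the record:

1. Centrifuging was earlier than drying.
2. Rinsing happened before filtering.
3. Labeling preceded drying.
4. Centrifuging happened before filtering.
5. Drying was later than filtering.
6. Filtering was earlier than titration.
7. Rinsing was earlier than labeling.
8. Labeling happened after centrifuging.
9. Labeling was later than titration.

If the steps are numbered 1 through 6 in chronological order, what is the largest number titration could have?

4

Titration must come before drying and labeling — 2 steps forced after it.
Everything else can be placed before titration in some valid order, so titration can sit as late as position 6 − 2 = 4.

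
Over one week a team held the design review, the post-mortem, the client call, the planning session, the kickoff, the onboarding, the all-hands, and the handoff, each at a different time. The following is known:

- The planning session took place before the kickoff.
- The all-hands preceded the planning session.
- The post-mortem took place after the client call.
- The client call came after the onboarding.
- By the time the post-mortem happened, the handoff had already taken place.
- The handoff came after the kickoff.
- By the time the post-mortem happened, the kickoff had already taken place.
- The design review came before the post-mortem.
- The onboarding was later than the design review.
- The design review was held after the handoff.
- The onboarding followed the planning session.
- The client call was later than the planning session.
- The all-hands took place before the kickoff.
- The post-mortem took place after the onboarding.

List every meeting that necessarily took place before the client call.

the all-hands, the design review, the handoff, the kickoff, the onboarding, the planning session

Directly stated before the client call: the onboarding and the planning session.
The all-hands reaches the client call via the all-hands → the planning session → the client call.
The design review reaches the client call via the design review → the onboarding → the client call.
The handoff reaches the client call via the handoff → the design review → the onboarding → the client call.
Likewise the kickoff reaches the client call by chaining the stated constraints.
No chain forces the post-mortem ahead of the client call.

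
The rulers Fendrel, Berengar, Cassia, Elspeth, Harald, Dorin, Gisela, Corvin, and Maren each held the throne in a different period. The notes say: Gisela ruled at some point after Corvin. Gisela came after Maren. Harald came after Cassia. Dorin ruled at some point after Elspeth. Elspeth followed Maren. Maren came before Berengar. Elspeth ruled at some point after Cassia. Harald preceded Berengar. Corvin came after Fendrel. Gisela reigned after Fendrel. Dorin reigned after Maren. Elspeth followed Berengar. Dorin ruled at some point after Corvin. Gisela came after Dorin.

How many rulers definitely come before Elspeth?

Directly stated before Elspeth: Berengar, Cassia, and Maren.
Harald reaches Elspeth via Harald → Berengar → Elspeth.
No chain forces Dorin (or any of the others) ahead of Elspeth.
That's Berengar, Cassia, Harald, and Maren — 4 in all.

4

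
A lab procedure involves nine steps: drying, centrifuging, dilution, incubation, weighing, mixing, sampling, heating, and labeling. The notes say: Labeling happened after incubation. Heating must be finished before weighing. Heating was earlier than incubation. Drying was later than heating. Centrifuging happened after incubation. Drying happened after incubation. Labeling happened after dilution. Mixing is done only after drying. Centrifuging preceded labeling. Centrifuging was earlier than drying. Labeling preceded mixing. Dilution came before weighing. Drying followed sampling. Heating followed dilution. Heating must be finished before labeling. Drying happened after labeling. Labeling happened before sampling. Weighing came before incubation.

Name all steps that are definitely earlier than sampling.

centrifuging, dilution, heating, incubation, labeling, weighing

Directly stated before sampling: labeling.
Centrifuging reaches sampling via centrifuging → labeling → sampling.
Dilution reaches sampling via dilution → labeling → sampling.
Heating reaches sampling via heating → labeling → sampling.
Likewise incubation and weighing each reach sampling by chaining the stated constraints.
No chain forces drying (or any of the others) ahead of sampling.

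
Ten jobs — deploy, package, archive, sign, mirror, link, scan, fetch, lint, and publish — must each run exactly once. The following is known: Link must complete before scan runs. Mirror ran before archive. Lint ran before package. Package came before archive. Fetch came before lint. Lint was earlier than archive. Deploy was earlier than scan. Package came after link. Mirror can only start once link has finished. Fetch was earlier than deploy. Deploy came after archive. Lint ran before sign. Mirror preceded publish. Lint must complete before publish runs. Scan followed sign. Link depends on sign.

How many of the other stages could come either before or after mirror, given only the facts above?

1

Forced before mirror: fetch, link, lint, and sign; forced after mirror: archive, deploy, publish, and scan.
That leaves package with no forced order relative to mirror — 1.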